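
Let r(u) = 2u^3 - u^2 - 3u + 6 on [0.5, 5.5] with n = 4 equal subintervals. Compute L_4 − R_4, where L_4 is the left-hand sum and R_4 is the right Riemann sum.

L_4 = 229.53125.
R_4 = 588.90625.
L_4 − R_4 = -359.375.

-359.375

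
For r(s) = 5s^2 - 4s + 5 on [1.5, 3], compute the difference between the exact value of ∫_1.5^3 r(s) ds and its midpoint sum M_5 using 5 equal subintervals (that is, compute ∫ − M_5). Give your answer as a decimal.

0.05625

Exact integral: ∫_1.5^3 r(s) ds = 33.375.
M_5 = 33.31875.
Error = 33.375 − 33.31875 = 0.05625.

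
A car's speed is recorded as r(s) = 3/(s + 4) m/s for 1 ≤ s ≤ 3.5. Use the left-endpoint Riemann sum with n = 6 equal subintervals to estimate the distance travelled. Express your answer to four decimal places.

Δs = (3.5 − 1)/6 = 5/12.
Left endpoints: 1, 17/12, 11/6, 2.25, 8/3, 37/12.
r(1) = 0.6, r(17/12) = 36/65, r(11/6) = 18/35, r(2.25) = 0.48, r(8/3) = 0.45, r(37/12) = 36/85.
Sum = Δs · [r(1) + r(17/12) + r(11/6) + ...].
Sum ≈ 1.2590.

1.2590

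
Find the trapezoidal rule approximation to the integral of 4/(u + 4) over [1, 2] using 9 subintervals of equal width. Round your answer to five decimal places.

Δu = (2 − 1)/9 = 1/9.
f(1) = 0.8, f(10/9) = 18/23, f(11/9) = 36/47, f(4/3) = 0.75, f(13/9) = 36/49, f(14/9) = 0.72, f(5/3) = 12/17, f(16/9) = 9/13, f(17/9) = 36/53, f(2) = 2/3.
T_9 = (Δu/2)·[f(u_0) + 2f(u_1) + ... + 2f(u_{8}) + f(u_9)].
Sum ≈ 0.72934.

0.72934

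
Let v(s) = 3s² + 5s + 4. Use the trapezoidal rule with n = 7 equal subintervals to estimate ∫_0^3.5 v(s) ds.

Δs = (3.5 − 0)/7 = 0.5.
v(0) = 4, v(0.5) = 7.25, v(1) = 12, v(1.5) = 18.25, v(2) = 26, v(2.5) = 35.25, v(3) = 46, v(3.5) = 58.25.
T_7 = (Δs/2)·[v(s_0) + 2v(s_1) + ... + 2v(s_{6}) + v(s_7)].
Sum = 87.9375.

87.9375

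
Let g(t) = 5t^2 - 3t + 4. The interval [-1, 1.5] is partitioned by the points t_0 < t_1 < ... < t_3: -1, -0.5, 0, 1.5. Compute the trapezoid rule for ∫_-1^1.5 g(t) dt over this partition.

18.4375

Subinterval widths: 0.5, 0.5, 1.5.
g(-1) = 12, g(-0.5) = 6.75, g(0) = 4, g(1.5) = 10.75.
On each subinterval the trapezoid contributes (Δt_i/2)·[g(t_{i-1}) + g(t_i)].
Sum = 18.4375.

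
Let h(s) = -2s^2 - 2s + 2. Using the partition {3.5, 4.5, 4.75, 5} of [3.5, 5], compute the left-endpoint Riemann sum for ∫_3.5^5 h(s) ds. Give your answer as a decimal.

Subinterval widths: 1, 0.25, 0.25.
Left endpoints: 3.5, 4.5, 4.75.
h(3.5) = -29.5, h(4.5) = -47.5, h(4.75) = -52.625.
Sum = Σ Δs_i · h(s_i).
Sum = -54.53125.

-54.53125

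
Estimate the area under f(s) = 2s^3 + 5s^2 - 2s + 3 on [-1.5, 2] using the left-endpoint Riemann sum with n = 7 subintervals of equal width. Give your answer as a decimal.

Δs = (2 − (-1.5))/7 = 0.5.
Left endpoints: -1.5, -1, -0.5, 0, 0.5, 1, 1.5.
f(-1.5) = 10.5, f(-1) = 8, f(-0.5) = 5, f(0) = 3, f(0.5) = 3.5, f(1) = 8, f(1.5) = 18.
Sum = Δs · [f(-1.5) + f(-1) + f(-0.5) + ...].
Sum = 28.

28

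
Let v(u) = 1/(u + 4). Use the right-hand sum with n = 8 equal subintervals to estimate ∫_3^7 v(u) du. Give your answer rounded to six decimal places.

0.439251

Δu = (7 − 3)/8 = 0.5.
Right endpoints: 3.5, 4, 4.5, 5, 5.5, 6, 6.5, 7.
v(3.5) = 2/15, v(4) = 0.125, v(4.5) = 2/17, v(5) = 1/9, v(5.5) = 2/19, v(6) = 0.1, v(6.5) = 2/21, v(7) = 1/11.
Sum = Δu · [v(3.5) + v(4) + v(4.5) + ...].
Sum ≈ 0.439251.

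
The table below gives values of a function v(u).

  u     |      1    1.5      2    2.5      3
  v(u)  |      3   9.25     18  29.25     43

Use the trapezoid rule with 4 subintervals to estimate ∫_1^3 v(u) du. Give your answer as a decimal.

Δu = 0.5.
T_4 = (0.5/2)·[3 + 2·9.25 + 2·18 + 2·29.25 + 43] = 39.75.

39.75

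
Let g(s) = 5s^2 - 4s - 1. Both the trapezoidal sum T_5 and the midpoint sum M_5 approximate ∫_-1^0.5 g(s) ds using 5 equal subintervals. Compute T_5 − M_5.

0.16875

T_5 = 1.9875.
M_5 = 1.81875.
T_5 − M_5 = 0.16875.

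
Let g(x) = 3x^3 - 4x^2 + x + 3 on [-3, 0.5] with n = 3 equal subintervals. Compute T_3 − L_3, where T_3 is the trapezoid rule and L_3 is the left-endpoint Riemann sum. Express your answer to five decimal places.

T_3 ≈ -102.8530093.
L_3 ≈ -172.7800926.
T_3 − L_3 ≈ 69.92708.

69.92708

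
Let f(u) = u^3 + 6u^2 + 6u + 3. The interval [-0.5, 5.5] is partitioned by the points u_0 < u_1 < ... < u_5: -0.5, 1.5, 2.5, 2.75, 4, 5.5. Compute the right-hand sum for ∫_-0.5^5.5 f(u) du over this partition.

959.85546875

Subinterval widths: 2, 1, 0.25, 1.25, 1.5.
Right endpoints: 1.5, 2.5, 2.75, 4, 5.5.
f(1.5) = 28.875, f(2.5) = 71.125, f(2.75) = 85.671875, f(4) = 187, f(5.5) = 383.875.
Sum = Σ Δu_i · f(u_i).
Sum = 959.85546875.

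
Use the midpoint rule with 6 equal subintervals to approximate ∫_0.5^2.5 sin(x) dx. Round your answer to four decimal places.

1.6865

Δx = (2.5 − 0.5)/6 = 1/3.
Midpoints: 2/3, 1, 4/3, 5/3, 2, 7/3.
f(2/3) ≈ 0.6184, f(1) ≈ 0.8415, f(4/3) ≈ 0.9719, f(5/3) ≈ 0.9954, f(2) ≈ 0.9093, f(7/3) ≈ 0.7231.
Sum = Δx · [f(2/3) + f(1) + f(4/3) + ...].
Sum ≈ 1.6865.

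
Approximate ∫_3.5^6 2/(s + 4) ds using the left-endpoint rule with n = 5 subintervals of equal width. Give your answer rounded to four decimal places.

0.5924

Δs = (6 − 3.5)/5 = 0.5.
Left endpoints: 3.5, 4, 4.5, 5, 5.5.
f(3.5) = 4/15, f(4) = 0.25, f(4.5) = 4/17, f(5) = 2/9, f(5.5) = 4/19.
Sum = Δs · [f(3.5) + f(4) + f(4.5) + f(5) + f(5.5)].
Sum ≈ 0.5924.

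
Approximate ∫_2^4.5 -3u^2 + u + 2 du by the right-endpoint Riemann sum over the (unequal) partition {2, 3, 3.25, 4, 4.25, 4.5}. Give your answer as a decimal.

-85.65625

Subinterval widths: 1, 0.25, 0.75, 0.25, 0.25.
Right endpoints: 3, 3.25, 4, 4.25, 4.5.
f(3) = -22, f(3.25) = -26.4375, f(4) = -42, f(4.25) = -47.9375, f(4.5) = -54.25.
Sum = Σ Δu_i · f(u_i).
Sum = -85.65625.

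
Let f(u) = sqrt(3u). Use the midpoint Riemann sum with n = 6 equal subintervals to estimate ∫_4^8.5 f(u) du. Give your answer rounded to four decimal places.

19.3808

Δu = (8.5 − 4)/6 = 0.75.
Midpoints: 4.375, 5.125, 5.875, 6.625, 7.375, 8.125.
f(4.375) ≈ 3.6228, f(5.125) ≈ 3.9211, f(5.875) ≈ 4.1982, f(6.625) ≈ 4.4581, f(7.375) ≈ 4.7037, f(8.125) ≈ 4.9371.
Sum = Δu · [f(4.375) + f(5.125) + f(5.875) + ...].
Sum ≈ 19.3808.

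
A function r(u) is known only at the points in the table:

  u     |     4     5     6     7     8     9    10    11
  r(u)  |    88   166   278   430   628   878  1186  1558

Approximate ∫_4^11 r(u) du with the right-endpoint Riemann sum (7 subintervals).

Δu = 1.
Sum = 1·[166 + 278 + 430 + 628 + 878 + 1186 + 1558] = 5124.

5124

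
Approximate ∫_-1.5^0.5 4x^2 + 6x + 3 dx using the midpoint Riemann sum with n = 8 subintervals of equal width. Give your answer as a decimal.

Δx = (0.5 − (-1.5))/8 = 0.25.
Midpoints: -1.375, -1.125, -0.875, -0.625, -0.375, -0.125, 0.125, 0.375.
f(-1.375) = 2.3125, f(-1.125) = 1.3125, f(-0.875) = 0.8125, f(-0.625) = 0.8125, f(-0.375) = 1.3125, f(-0.125) = 2.3125, f(0.125) = 3.8125, f(0.375) = 5.8125.
Sum = Δx · [f(-1.375) + f(-1.125) + f(-0.875) + ...].
Sum = 4.625.

4.625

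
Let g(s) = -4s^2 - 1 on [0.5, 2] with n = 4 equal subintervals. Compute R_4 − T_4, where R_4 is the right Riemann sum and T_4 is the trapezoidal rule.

R_4 = -14.953125.
T_4 = -12.140625.
R_4 − T_4 = -2.8125.

-2.8125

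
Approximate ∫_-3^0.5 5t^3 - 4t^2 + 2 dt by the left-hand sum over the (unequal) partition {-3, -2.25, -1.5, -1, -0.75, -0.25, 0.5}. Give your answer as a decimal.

Subinterval widths: 0.75, 0.75, 0.5, 0.25, 0.5, 0.75.
Left endpoints: -3, -2.25, -1.5, -1, -0.75, -0.25.
f(-3) = -169, f(-2.25) = -75.203125, f(-1.5) = -23.875, f(-1) = -7, f(-0.75) = -2.359375, f(-0.25) = 1.671875.
Sum = Σ Δt_i · f(t_i).
Sum = -196.765625.

-196.765625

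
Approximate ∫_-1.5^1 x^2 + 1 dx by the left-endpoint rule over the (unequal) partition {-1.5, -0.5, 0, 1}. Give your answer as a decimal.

4.875

Subinterval widths: 1, 0.5, 1.
Left endpoints: -1.5, -0.5, 0.
f(-1.5) = 3.25, f(-0.5) = 1.25, f(0) = 1.
Sum = Σ Δx_i · f(x_i).
Sum = 4.875.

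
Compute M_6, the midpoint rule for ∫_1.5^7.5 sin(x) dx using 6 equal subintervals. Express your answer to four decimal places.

Δx = (7.5 − 1.5)/6 = 1.
Midpoints: 2, 3, 4, 5, 6, 7.
f(2) ≈ 0.9093, f(3) ≈ 0.1411, f(4) ≈ -0.7568, f(5) ≈ -0.9589, f(6) ≈ -0.2794, f(7) ≈ 0.6570.
Sum = Δx · [f(2) + f(3) + f(4) + ...].
Sum ≈ -0.2877.

-0.2877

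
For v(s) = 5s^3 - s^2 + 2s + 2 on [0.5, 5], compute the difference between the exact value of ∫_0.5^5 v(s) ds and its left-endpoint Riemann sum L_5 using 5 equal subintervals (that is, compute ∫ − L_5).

249.429375

Exact integral: ∫_0.5^5 v(s) ds = 773.296875.
L_5 = 523.8675.
Error = 773.296875 − 523.8675 = 249.429375.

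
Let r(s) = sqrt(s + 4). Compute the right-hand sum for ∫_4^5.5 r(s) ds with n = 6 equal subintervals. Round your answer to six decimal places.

4.467346

Δs = (5.5 − 4)/6 = 0.25.
Right endpoints: 4.25, 4.5, 4.75, 5, 5.25, 5.5.
r(4.25) ≈ 2.872281, r(4.5) ≈ 2.915476, r(4.75) ≈ 2.958040, r(5) ≈ 3.000000, r(5.25) ≈ 3.041381, r(5.5) ≈ 3.082207.
Sum = Δs · [r(4.25) + r(4.5) + r(4.75) + ...].
Sum ≈ 4.467346.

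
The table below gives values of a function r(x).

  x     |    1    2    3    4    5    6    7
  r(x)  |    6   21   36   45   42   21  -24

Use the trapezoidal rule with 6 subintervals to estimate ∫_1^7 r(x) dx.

156

Δx = 1.
T_6 = (1/2)·[6 + 2·21 + 2·36 + 2·45 + 2·42 + 2·21 + (-24)] = 156.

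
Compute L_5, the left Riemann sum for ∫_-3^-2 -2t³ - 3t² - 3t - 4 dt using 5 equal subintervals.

19.68

Δt = (-2 − (-3))/5 = 0.2.
Left endpoints: -3, -2.8, -2.6, -2.4, -2.2.
f(-3) = 32, f(-2.8) = 24.784, f(-2.6) = 18.672, f(-2.4) = 13.568, f(-2.2) = 9.376.
Sum = Δt · [f(-3) + f(-2.8) + f(-2.6) + f(-2.4) + f(-2.2)].
Sum = 19.68.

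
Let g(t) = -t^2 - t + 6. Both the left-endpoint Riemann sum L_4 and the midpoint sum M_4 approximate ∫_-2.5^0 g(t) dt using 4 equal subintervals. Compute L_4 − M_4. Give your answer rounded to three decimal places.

-1.416

L_4 = 11.58203125.
M_4 ≈ 12.99805.
L_4 − M_4 ≈ -1.416.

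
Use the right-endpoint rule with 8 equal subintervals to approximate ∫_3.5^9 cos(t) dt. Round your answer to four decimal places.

Δt = (9 − 3.5)/8 = 0.6875.
Right endpoints: 4.1875, 4.875, 5.5625, 6.25, 6.9375, 7.625, 8.3125, 9.
f(4.1875) ≈ -0.5011, f(4.875) ≈ 0.1619, f(5.5625) ≈ 0.7514, f(6.25) ≈ 0.9994, f(6.9375) ≈ 0.7935, f(7.625) ≈ 0.2270, f(8.3125) ≈ -0.4426, f(9) ≈ -0.9111.
Sum = Δt · [f(4.1875) + f(4.875) + f(5.5625) + ...].
Sum ≈ 0.7413.

0.7413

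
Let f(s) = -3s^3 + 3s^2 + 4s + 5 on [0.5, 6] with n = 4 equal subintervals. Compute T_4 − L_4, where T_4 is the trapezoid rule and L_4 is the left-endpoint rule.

-356.3828125

T_4 ≈ -702.571289.
L_4 ≈ -346.188477.
T_4 − L_4 = -356.3828125.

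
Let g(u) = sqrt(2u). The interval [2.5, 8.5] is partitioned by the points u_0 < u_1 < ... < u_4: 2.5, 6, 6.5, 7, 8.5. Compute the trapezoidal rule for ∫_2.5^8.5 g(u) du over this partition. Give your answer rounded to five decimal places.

19.47808

Subinterval widths: 3.5, 0.5, 0.5, 1.5.
g(2.5) ≈ 2.23607, g(6) ≈ 3.46410, g(6.5) ≈ 3.60555, g(7) ≈ 3.74166, g(8.5) ≈ 4.12311.
On each subinterval the trapezoid contributes (Δu_i/2)·[g(u_{i-1}) + g(u_i)].
Sum ≈ 19.47808.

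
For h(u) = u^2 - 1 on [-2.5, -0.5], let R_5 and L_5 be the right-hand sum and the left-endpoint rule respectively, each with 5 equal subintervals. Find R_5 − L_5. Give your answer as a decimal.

-2.4

R_5 = 2.02.
L_5 = 4.42.
R_5 − L_5 = -2.4.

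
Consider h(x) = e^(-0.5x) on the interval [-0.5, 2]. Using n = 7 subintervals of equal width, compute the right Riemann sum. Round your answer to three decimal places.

1.674

Δx = (2 − (-0.5))/7 = 5/14.
Right endpoints: -1/7, 3/14, 4/7, 13/14, 9/7, 23/14, 2.
h(-1/7) ≈ 1.074, h(3/14) ≈ 0.898, h(4/7) ≈ 0.751, h(13/14) ≈ 0.629, h(9/7) ≈ 0.526, h(23/14) ≈ 0.440, h(2) ≈ 0.368.
Sum = Δx · [h(-1/7) + h(3/14) + h(4/7) + ...].
Sum ≈ 1.674.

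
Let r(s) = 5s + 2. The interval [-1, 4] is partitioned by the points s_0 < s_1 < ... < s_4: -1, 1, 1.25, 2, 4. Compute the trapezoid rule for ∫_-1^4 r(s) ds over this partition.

47.5

Subinterval widths: 2, 0.25, 0.75, 2.
r(-1) = -3, r(1) = 7, r(1.25) = 8.25, r(2) = 12, r(4) = 22.
On each subinterval the trapezoid contributes (Δs_i/2)·[r(s_{i-1}) + r(s_i)].
Sum = 47.5.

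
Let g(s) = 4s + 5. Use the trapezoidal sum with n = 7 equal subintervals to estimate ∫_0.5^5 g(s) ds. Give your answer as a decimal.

Δs = (5 − 0.5)/7 = 9/14.
g(0.5) = 7, g(8/7) = 67/7, g(25/14) = 85/7, g(17/7) = 103/7, g(43/14) = 121/7, g(26/7) = 139/7, g(61/14) = 157/7, g(5) = 25.
T_7 = (Δs/2)·[g(s_0) + 2g(s_1) + ... + 2g(s_{6}) + g(s_7)].
Sum = 72.

72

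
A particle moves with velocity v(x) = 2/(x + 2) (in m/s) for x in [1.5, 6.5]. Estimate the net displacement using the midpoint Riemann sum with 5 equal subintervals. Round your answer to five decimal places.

1.76905

Δx = (6.5 − 1.5)/5 = 1.
Midpoints: 2, 3, 4, 5, 6.
v(2) = 0.5, v(3) = 0.4, v(4) = 1/3, v(5) = 2/7, v(6) = 0.25.
Sum = Δx · [v(2) + v(3) + v(4) + v(5) + v(6)].
Sum ≈ 1.76905.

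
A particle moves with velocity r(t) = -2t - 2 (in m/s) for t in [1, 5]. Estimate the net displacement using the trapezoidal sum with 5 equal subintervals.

Δt = (5 − 1)/5 = 0.8.
r(1) = -4, r(1.8) = -5.6, r(2.6) = -7.2, r(3.4) = -8.8, r(4.2) = -10.4, r(5) = -12.
T_5 = (Δt/2)·[r(t_0) + 2r(t_1) + ... + 2r(t_{4}) + r(t_5)].
Sum = -32.

-32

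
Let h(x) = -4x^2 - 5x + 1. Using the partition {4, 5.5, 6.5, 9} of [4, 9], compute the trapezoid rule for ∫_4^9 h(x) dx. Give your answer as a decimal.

Subinterval widths: 1.5, 1, 2.5.
h(4) = -83, h(5.5) = -147.5, h(6.5) = -200.5, h(9) = -368.
On each subinterval the trapezoid contributes (Δx_i/2)·[h(x_{i-1}) + h(x_i)].
Sum = -1057.5.

-1057.5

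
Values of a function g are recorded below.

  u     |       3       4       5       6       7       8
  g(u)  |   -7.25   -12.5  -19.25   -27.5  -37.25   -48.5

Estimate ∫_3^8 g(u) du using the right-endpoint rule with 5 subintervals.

Δu = 1.
Sum = 1·[(-12.5) + (-19.25) + (-27.5) + (-37.25) + (-48.5)] = -145.

-145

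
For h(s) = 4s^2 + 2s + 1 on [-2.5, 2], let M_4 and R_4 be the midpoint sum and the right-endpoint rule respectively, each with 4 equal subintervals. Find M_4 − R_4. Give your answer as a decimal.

M_4 = 31.8515625.
R_4 = 37.546875.
M_4 − R_4 = -5.6953125.

-5.6953125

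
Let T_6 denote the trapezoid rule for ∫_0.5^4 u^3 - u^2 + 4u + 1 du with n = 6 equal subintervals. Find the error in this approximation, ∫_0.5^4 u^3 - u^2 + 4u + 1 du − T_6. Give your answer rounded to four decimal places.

Exact integral: ∫_0.5^4 f(u) du ≈ 77.692708.
T_6 ≈ 78.834057.
Error ≈ 77.692708 − 78.834057 ≈ -1.1413.

-1.1413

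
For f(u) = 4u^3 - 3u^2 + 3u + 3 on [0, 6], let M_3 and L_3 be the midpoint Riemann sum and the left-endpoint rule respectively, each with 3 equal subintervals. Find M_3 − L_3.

M_3 = 1086.
L_3 = 510.
M_3 − L_3 = 576.

576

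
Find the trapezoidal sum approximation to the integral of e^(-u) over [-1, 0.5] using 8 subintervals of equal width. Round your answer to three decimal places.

2.118

Δu = (0.5 − (-1))/8 = 0.1875.
f(-1) ≈ 2.718, f(-0.8125) ≈ 2.254, f(-0.625) ≈ 1.868, f(-0.4375) ≈ 1.549, f(-0.25) ≈ 1.284, f(-0.0625) ≈ 1.064, f(0.125) ≈ 0.882, f(0.3125) ≈ 0.732, f(0.5) ≈ 0.607.
T_8 = (Δu/2)·[f(u_0) + 2f(u_1) + ... + 2f(u_{7}) + f(u_8)].
Sum ≈ 2.118.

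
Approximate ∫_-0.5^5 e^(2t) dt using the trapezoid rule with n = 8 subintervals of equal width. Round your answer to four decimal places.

Δt = (5 − (-0.5))/8 = 0.6875.
f(-0.5) ≈ 0.3679, f(0.1875) ≈ 1.4550, f(0.875) ≈ 5.7546, f(1.5625) ≈ 22.7599, f(2.25) ≈ 90.0171, f(2.9375) ≈ 356.0247, f(3.625) ≈ 1408.1048, f(4.3125) ≈ 5569.1627, f(5) ≈ 22026.4658.
T_8 = (Δt/2)·[f(t_0) + 2f(t_1) + ... + 2f(t_{7}) + f(t_8)].
Sum ≈ 12695.8533.

12695.8533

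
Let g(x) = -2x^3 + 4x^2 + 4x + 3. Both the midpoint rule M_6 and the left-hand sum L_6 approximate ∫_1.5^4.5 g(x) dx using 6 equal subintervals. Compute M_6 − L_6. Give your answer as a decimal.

M_6 = -39.625.
L_6 = -19.375.
M_6 − L_6 = -20.25.

-20.25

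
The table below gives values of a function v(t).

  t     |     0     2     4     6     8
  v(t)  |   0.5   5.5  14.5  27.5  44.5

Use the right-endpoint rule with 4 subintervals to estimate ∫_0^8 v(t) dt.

Δt = 2.
Sum = 2·[5.5 + 14.5 + 27.5 + 44.5] = 184.

184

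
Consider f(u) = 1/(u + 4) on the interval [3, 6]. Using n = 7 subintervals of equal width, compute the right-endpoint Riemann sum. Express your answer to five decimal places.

Δu = (6 − 3)/7 = 3/7.
Right endpoints: 24/7, 27/7, 30/7, 33/7, 36/7, 39/7, 6.
f(24/7) = 7/52, f(27/7) = 7/55, f(30/7) = 7/58, f(33/7) = 7/61, f(36/7) = 0.109375, f(39/7) = 7/67, f(6) = 0.1.
Sum = Δu · [f(24/7) + f(27/7) + f(30/7) + ...].
Sum ≈ 0.34765.

0.34765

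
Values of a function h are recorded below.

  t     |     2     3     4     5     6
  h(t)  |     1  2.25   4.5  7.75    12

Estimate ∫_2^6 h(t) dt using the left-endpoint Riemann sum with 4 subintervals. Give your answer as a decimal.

Δt = 1.
Sum = 1·[1 + 2.25 + 4.5 + 7.75] = 15.5.

15.5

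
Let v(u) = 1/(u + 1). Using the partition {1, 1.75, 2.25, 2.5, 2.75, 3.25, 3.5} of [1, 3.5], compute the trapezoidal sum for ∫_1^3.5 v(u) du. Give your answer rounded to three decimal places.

0.818

Subinterval widths: 0.75, 0.5, 0.25, 0.25, 0.5, 0.25.
v(1) = 0.5, v(1.75) = 4/11, v(2.25) = 4/13, v(2.5) = 2/7, v(2.75) = 4/15, v(3.25) = 4/17, v(3.5) = 2/9.
On each subinterval the trapezoid contributes (Δu_i/2)·[v(u_{i-1}) + v(u_i)].
Sum ≈ 0.818.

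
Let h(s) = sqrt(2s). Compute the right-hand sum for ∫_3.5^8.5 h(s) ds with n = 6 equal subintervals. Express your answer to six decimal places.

Δs = (8.5 − 3.5)/6 = 5/6.
Right endpoints: 13/3, 31/6, 6, 41/6, 23/3, 8.5.
h(13/3) ≈ 2.943920, h(31/6) ≈ 3.214550, h(6) ≈ 3.464102, h(41/6) ≈ 3.696846, h(23/3) ≈ 3.915780, h(8.5) ≈ 4.123106.
Sum = Δs · [h(13/3) + h(31/6) + h(6) + ...].
Sum ≈ 17.798586.

17.798586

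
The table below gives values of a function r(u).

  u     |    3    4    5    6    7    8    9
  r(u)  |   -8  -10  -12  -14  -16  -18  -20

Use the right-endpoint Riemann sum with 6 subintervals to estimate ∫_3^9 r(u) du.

-90

Δu = 1.
Sum = 1·[(-10) + (-12) + (-14) + (-16) + (-18) + (-20)] = -90.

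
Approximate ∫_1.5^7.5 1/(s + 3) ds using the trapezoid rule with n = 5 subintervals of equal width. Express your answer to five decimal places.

0.85210

Δs = (7.5 − 1.5)/5 = 1.2.
f(1.5) = 2/9, f(2.7) = 10/57, f(3.9) = 10/69, f(5.1) = 10/81, f(6.3) = 10/93, f(7.5) = 2/21.
T_5 = (Δs/2)·[f(s_0) + 2f(s_1) + ... + 2f(s_{4}) + f(s_5)].
Sum ≈ 0.85210.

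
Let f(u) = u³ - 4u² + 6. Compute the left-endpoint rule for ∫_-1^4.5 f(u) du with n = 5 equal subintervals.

5.5

Δu = (4.5 − (-1))/5 = 1.1.
Left endpoints: -1, 0.1, 1.2, 2.3, 3.4.
f(-1) = 1, f(0.1) = 5.961, f(1.2) = 1.968, f(2.3) = -2.993, f(3.4) = -0.936.
Sum = Δu · [f(-1) + f(0.1) + f(1.2) + f(2.3) + f(3.4)].
Sum = 5.5.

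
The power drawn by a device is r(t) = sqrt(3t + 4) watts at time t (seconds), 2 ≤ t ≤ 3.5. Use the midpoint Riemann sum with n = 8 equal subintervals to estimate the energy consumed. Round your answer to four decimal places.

Δt = (3.5 − 2)/8 = 0.1875.
Midpoints: 2.09375, 2.28125, 2.46875, 2.65625, 2.84375, 3.03125, 3.21875, 3.40625.
r(2.09375) ≈ 3.2064, r(2.28125) ≈ 3.2930, r(2.46875) ≈ 3.3773, r(2.65625) ≈ 3.4596, r(2.84375) ≈ 3.5400, r(3.03125) ≈ 3.6185, r(3.21875) ≈ 3.6954, r(3.40625) ≈ 3.7708.
Sum = Δt · [r(2.09375) + r(2.28125) + r(2.46875) + ...].
Sum ≈ 5.2427.

5.2427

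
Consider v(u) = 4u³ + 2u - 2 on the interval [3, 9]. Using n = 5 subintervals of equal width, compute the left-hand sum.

4951.68

Δu = (9 − 3)/5 = 1.2.
Left endpoints: 3, 4.2, 5.4, 6.6, 7.8.
v(3) = 112, v(4.2) = 302.752, v(5.4) = 638.656, v(6.6) = 1161.184, v(7.8) = 1911.808.
Sum = Δu · [v(3) + v(4.2) + v(5.4) + v(6.6) + v(7.8)].
Sum = 4951.68.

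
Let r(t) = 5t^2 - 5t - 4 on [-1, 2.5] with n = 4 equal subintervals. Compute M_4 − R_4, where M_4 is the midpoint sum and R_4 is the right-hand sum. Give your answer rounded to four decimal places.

M_4 ≈ -0.533203.
R_4 = 6.64453125.
M_4 − R_4 ≈ -7.1777.

-7.1777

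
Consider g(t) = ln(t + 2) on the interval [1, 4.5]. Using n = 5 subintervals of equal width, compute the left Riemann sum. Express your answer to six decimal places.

5.092954

Δt = (4.5 − 1)/5 = 0.7.
Left endpoints: 1, 1.7, 2.4, 3.1, 3.8.
g(1) ≈ 1.098612, g(1.7) ≈ 1.308333, g(2.4) ≈ 1.481605, g(3.1) ≈ 1.629241, g(3.8) ≈ 1.757858.
Sum = Δt · [g(1) + g(1.7) + g(2.4) + g(3.1) + g(3.8)].
Sum ≈ 5.092954.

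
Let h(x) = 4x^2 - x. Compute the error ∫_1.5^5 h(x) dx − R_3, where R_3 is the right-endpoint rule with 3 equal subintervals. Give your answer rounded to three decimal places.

-54.218

Exact integral: ∫_1.5^5 h(x) dx ≈ 150.79167.
R_3 ≈ 205.00926.
Error ≈ 150.79167 − 205.00926 ≈ -54.218.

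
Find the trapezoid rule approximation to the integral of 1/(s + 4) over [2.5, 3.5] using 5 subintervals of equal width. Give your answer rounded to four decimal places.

0.1431

Δs = (3.5 − 2.5)/5 = 0.2.
f(2.5) = 2/13, f(2.7) = 10/67, f(2.9) = 10/69, f(3.1) = 10/71, f(3.3) = 10/73, f(3.5) = 2/15.
T_5 = (Δs/2)·[f(s_0) + 2f(s_1) + ... + 2f(s_{4}) + f(s_5)].
Sum ≈ 0.1431.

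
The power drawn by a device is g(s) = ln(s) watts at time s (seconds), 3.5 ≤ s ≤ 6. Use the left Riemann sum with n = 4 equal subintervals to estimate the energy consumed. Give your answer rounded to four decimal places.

Δs = (6 − 3.5)/4 = 0.625.
Left endpoints: 3.5, 4.125, 4.75, 5.375.
g(3.5) ≈ 1.2528, g(4.125) ≈ 1.4171, g(4.75) ≈ 1.5581, g(5.375) ≈ 1.6818.
Sum = Δs · [g(3.5) + g(4.125) + g(4.75) + g(5.375)].
Sum ≈ 3.6936.

3.6936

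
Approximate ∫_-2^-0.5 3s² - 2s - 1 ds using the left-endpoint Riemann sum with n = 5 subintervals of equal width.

12.33

Δs = (-0.5 − (-2))/5 = 0.3.
Left endpoints: -2, -1.7, -1.4, -1.1, -0.8.
f(-2) = 15, f(-1.7) = 11.07, f(-1.4) = 7.68, f(-1.1) = 4.83, f(-0.8) = 2.52.
Sum = Δs · [f(-2) + f(-1.7) + f(-1.4) + f(-1.1) + f(-0.8)].
Sum = 12.33.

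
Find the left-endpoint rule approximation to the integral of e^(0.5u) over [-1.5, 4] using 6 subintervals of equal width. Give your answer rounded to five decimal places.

Δu = (4 − (-1.5))/6 = 11/12.
Left endpoints: -1.5, -7/12, 1/3, 1.25, 13/6, 37/12.
f(-1.5) ≈ 0.47237, f(-7/12) ≈ 0.74702, f(1/3) ≈ 1.18136, f(1.25) ≈ 1.86825, f(13/6) ≈ 2.95451, f(37/12) ≈ 4.67237.
Sum = Δu · [f(-1.5) + f(-7/12) + f(1/3) + ...].
Sum ≈ 10.90455.

10.90455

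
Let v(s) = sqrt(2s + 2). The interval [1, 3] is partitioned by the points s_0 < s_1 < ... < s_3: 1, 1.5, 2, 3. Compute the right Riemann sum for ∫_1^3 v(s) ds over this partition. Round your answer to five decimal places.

Subinterval widths: 0.5, 0.5, 1.
Right endpoints: 1.5, 2, 3.
v(1.5) ≈ 2.23607, v(2) ≈ 2.44949, v(3) ≈ 2.82843.
Sum = Σ Δs_i · v(s_i).
Sum ≈ 5.17121.

5.17121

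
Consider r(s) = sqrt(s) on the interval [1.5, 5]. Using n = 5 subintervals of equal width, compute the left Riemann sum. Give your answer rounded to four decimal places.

5.8674

Δs = (5 − 1.5)/5 = 0.7.
Left endpoints: 1.5, 2.2, 2.9, 3.6, 4.3.
r(1.5) ≈ 1.2247, r(2.2) ≈ 1.4832, r(2.9) ≈ 1.7029, r(3.6) ≈ 1.8974, r(4.3) ≈ 2.0736.
Sum = Δs · [r(1.5) + r(2.2) + r(2.9) + r(3.6) + r(4.3)].
Sum ≈ 5.8674.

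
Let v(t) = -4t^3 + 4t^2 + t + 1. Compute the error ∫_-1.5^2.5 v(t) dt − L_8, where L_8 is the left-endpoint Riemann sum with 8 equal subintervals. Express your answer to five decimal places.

Exact integral: ∫_-1.5^2.5 v(t) dt ≈ -2.6666667.
L_8 = 11.
Error ≈ -2.6666667 − 11 ≈ -13.66667.

-13.66667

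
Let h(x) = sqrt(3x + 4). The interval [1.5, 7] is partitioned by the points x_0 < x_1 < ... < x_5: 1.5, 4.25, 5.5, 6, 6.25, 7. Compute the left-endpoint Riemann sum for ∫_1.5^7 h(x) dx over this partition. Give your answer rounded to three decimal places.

Subinterval widths: 2.75, 1.25, 0.5, 0.25, 0.75.
Left endpoints: 1.5, 4.25, 5.5, 6, 6.25.
h(1.5) ≈ 2.915, h(4.25) ≈ 4.093, h(5.5) ≈ 4.528, h(6) ≈ 4.690, h(6.25) ≈ 4.770.
Sum = Σ Δx_i · h(x_i).
Sum ≈ 20.147.

20.147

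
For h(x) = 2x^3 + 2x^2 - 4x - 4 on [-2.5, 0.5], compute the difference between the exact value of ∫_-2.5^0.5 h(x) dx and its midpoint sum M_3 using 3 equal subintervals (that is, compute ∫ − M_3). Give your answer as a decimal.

-1

Exact integral: ∫_-2.5^0.5 h(x) dx = -9.
M_3 = -8.
Error = -9 − (-8) = -1.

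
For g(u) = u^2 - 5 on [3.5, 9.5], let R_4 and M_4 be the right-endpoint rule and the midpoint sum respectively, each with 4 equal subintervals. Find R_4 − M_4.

61.875

R_4 = 302.25.
M_4 = 240.375.
R_4 − M_4 = 61.875.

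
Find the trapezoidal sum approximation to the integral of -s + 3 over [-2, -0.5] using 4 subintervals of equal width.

6.375

Δs = (-0.5 − (-2))/4 = 0.375.
f(-2) = 5, f(-1.625) = 4.625, f(-1.25) = 4.25, f(-0.875) = 3.875, f(-0.5) = 3.5.
T_4 = (Δs/2)·[f(s_0) + 2f(s_1) + 2f(s_2) + 2f(s_3) + f(s_4)].
Sum = 6.375.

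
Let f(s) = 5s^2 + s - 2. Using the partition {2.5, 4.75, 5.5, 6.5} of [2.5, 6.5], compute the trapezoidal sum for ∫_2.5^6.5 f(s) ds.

Subinterval widths: 2.25, 0.75, 1.
f(2.5) = 31.75, f(4.75) = 115.5625, f(5.5) = 154.75, f(6.5) = 215.75.
On each subinterval the trapezoid contributes (Δs_i/2)·[f(s_{i-1}) + f(s_i)].
Sum = 452.34375.

452.34375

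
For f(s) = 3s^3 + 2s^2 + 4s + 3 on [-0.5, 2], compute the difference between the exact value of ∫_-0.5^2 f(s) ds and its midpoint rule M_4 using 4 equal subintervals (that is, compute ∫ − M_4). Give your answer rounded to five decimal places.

Exact integral: ∫_-0.5^2 f(s) ds ≈ 32.3697917.
M_4 ≈ 31.6577148.
Error ≈ 32.3697917 − 31.6577148 ≈ 0.71208.

0.71208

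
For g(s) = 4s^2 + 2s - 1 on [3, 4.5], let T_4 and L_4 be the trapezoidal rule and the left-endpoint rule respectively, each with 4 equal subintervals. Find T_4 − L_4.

9

T_4 = 95.390625.
L_4 = 86.390625.
T_4 − L_4 = 9.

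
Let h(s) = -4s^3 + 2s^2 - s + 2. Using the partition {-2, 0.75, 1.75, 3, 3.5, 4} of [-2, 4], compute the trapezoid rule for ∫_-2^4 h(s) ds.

-165.53125

Subinterval widths: 2.75, 1, 1.25, 0.5, 0.5.
h(-2) = 44, h(0.75) = 0.6875, h(1.75) = -15.0625, h(3) = -91, h(3.5) = -148.5, h(4) = -226.
On each subinterval the trapezoid contributes (Δs_i/2)·[h(s_{i-1}) + h(s_i)].
Sum = -165.53125.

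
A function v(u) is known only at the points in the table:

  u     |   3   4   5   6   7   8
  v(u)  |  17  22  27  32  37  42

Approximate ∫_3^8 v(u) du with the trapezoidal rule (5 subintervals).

Δu = 1.
T_5 = (1/2)·[17 + 2·22 + 2·27 + 2·32 + 2·37 + 42] = 147.5.

147.5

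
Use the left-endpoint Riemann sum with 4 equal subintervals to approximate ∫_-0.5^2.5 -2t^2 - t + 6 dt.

Δt = (2.5 − (-0.5))/4 = 0.75.
Left endpoints: -0.5, 0.25, 1, 1.75.
f(-0.5) = 6, f(0.25) = 5.625, f(1) = 3, f(1.75) = -1.875.
Sum = Δt · [f(-0.5) + f(0.25) + f(1) + f(1.75)].
Sum = 9.5625.

9.5625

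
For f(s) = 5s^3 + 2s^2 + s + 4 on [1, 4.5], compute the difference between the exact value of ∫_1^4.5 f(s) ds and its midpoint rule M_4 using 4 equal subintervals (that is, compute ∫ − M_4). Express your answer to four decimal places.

9.6580

Exact integral: ∫_1^4.5 f(s) ds ≈ 595.036458.
M_4 ≈ 585.378418.
Error ≈ 595.036458 − 585.378418 ≈ 9.6580.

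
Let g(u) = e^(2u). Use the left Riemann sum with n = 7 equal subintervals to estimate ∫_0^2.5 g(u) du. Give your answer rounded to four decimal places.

Δu = (2.5 − 0)/7 = 5/14.
Left endpoints: 0, 5/14, 5/7, 15/14, 10/7, 25/14, 15/7.
g(0) ≈ 1.0000, g(5/14) ≈ 2.0427, g(5/7) ≈ 4.1727, g(15/14) ≈ 8.5238, g(10/7) ≈ 17.4117, g(25/14) ≈ 35.5674, g(15/7) ≈ 72.6544.
Sum = Δu · [g(0) + g(5/14) + g(5/7) + ...].
Sum ≈ 50.4903.

50.4903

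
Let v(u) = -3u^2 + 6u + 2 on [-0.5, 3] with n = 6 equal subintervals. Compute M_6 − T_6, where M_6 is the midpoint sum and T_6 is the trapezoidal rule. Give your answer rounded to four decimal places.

0.8932

M_6 ≈ 6.422743.
T_6 ≈ 5.529514.
M_6 − T_6 ≈ 0.8932.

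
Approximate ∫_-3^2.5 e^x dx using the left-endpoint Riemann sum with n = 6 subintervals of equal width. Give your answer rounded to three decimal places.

7.410

Δx = (2.5 − (-3))/6 = 11/12.
Left endpoints: -3, -25/12, -7/6, -0.25, 2/3, 19/12.
f(-3) ≈ 0.050, f(-25/12) ≈ 0.125, f(-7/6) ≈ 0.311, f(-0.25) ≈ 0.779, f(2/3) ≈ 1.948, f(19/12) ≈ 4.871.
Sum = Δx · [f(-3) + f(-25/12) + f(-7/6) + ...].
Sum ≈ 7.410.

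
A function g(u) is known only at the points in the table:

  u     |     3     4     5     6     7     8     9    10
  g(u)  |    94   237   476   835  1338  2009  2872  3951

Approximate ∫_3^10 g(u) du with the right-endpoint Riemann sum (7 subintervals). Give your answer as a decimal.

11718

Δu = 1.
Sum = 1·[237 + 476 + 835 + 1338 + 2009 + 2872 + 3951] = 11718.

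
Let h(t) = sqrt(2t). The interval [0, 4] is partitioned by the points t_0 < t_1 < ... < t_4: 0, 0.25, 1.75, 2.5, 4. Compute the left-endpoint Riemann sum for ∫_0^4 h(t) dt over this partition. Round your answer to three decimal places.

Subinterval widths: 0.25, 1.5, 0.75, 1.5.
Left endpoints: 0, 0.25, 1.75, 2.5.
h(0) ≈ 0.000, h(0.25) ≈ 0.707, h(1.75) ≈ 1.871, h(2.5) ≈ 2.236.
Sum = Σ Δt_i · h(t_i).
Sum ≈ 5.818.

5.818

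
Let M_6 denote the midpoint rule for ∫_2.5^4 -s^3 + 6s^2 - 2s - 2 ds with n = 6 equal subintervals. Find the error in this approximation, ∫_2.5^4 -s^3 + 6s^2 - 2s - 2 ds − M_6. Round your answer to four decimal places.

Exact integral: ∫_2.5^4 f(s) ds = 29.765625.
M_6 ≈ 29.794922.
Error ≈ 29.765625 − 29.794922 ≈ -0.0293.

-0.0293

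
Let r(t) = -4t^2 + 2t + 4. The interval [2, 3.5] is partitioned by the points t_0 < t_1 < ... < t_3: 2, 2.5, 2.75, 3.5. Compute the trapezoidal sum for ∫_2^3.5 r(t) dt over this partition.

Subinterval widths: 0.5, 0.25, 0.75.
r(2) = -8, r(2.5) = -16, r(2.75) = -20.75, r(3.5) = -38.
On each subinterval the trapezoid contributes (Δt_i/2)·[r(t_{i-1}) + r(t_i)].
Sum = -32.625.

-32.625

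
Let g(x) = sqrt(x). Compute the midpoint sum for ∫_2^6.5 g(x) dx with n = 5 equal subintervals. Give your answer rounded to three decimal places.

Δx = (6.5 − 2)/5 = 0.9.
Midpoints: 2.45, 3.35, 4.25, 5.15, 6.05.
g(2.45) ≈ 1.565, g(3.35) ≈ 1.830, g(4.25) ≈ 2.062, g(5.15) ≈ 2.269, g(6.05) ≈ 2.460.
Sum = Δx · [g(2.45) + g(3.35) + g(4.25) + g(5.15) + g(6.05)].
Sum ≈ 9.168.

9.168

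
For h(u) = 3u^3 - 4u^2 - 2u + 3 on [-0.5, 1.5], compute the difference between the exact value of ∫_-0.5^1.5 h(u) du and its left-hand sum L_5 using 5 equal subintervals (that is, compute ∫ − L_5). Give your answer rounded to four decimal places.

Exact integral: ∫_-0.5^1.5 h(u) du ≈ 3.083333.
L_5 = 3.41.
Error ≈ 3.083333 − 3.41 ≈ -0.3267.

-0.3267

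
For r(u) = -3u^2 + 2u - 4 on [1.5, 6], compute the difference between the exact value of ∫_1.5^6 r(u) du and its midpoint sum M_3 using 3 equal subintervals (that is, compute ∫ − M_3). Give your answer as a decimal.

-2.53125

Exact integral: ∫_1.5^6 r(u) du = -196.875.
M_3 = -194.34375.
Error = -196.875 − (-194.34375) = -2.53125.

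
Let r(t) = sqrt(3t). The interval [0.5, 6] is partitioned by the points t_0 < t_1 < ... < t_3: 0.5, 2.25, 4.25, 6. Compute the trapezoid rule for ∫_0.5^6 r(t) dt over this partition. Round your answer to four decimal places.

16.3504

Subinterval widths: 1.75, 2, 1.75.
r(0.5) ≈ 1.2247, r(2.25) ≈ 2.5981, r(4.25) ≈ 3.5707, r(6) ≈ 4.2426.
On each subinterval the trapezoid contributes (Δt_i/2)·[r(t_{i-1}) + r(t_i)].
Sum ≈ 16.3504.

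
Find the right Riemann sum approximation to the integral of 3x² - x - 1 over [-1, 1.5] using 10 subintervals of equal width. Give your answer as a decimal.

1.484375

Δx = (1.5 − (-1))/10 = 0.25.
Right endpoints: -0.75, -0.5, -0.25, 0, 0.25, 0.5, 0.75, 1, 1.25, 1.5.
f(-0.75) = 1.4375, f(-0.5) = 0.25, f(-0.25) = -0.5625, f(0) = -1, f(0.25) = -1.0625, f(0.5) = -0.75, f(0.75) = -0.0625, f(1) = 1, f(1.25) = 2.4375, f(1.5) = 4.25.
Sum = Δx · [f(-0.75) + f(-0.5) + f(-0.25) + ...].
Sum = 1.484375.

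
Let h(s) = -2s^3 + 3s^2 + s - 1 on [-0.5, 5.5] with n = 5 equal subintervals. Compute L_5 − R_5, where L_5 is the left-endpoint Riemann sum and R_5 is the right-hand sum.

L_5 = -157.08.
R_5 = -441.48.
L_5 − R_5 = 284.4.

284.4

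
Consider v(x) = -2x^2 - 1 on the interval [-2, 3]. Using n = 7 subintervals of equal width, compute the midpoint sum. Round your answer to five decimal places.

-27.90816

Δx = (3 − (-2))/7 = 5/7.
Midpoints: -23/14, -13/14, -3/14, 0.5, 17/14, 27/14, 37/14.
v(-23/14) = -627/98, v(-13/14) = -267/98, v(-3/14) = -107/98, v(0.5) = -1.5, v(17/14) = -387/98, v(27/14) = -827/98, v(37/14) = -1467/98.
Sum = Δx · [v(-23/14) + v(-13/14) + v(-3/14) + ...].
Sum ≈ -27.90816.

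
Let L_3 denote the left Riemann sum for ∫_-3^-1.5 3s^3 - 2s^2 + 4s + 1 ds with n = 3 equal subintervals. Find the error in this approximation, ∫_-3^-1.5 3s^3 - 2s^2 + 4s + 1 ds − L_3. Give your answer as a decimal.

Exact integral: ∫_-3^-1.5 f(s) ds = -84.703125.
L_3 = -108.6875.
Error = -84.703125 − (-108.6875) = 23.984375.

23.984375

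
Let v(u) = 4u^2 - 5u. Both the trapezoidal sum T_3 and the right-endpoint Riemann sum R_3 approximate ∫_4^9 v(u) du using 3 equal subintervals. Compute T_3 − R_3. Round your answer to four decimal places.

T_3 ≈ 733.425926.
R_3 ≈ 929.259259.
T_3 − R_3 ≈ -195.8333.

-195.8333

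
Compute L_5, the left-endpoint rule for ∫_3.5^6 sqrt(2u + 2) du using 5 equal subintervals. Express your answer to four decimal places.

Δu = (6 − 3.5)/5 = 0.5.
Left endpoints: 3.5, 4, 4.5, 5, 5.5.
f(3.5) ≈ 3.0000, f(4) ≈ 3.1623, f(4.5) ≈ 3.3166, f(5) ≈ 3.4641, f(5.5) ≈ 3.6056.
Sum = Δu · [f(3.5) + f(4) + f(4.5) + f(5) + f(5.5)].
Sum ≈ 8.2743.

8.2743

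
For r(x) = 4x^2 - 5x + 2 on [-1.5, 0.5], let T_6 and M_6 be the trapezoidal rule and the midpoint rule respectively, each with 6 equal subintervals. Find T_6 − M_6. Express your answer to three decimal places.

0.222

T_6 ≈ 13.81481.
M_6 ≈ 13.59259.
T_6 − M_6 ≈ 0.222.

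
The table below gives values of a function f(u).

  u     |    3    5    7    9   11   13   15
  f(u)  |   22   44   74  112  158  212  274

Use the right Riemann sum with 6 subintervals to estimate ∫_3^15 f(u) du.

Δu = 2.
Sum = 2·[44 + 74 + 112 + 158 + 212 + 274] = 1748.

1748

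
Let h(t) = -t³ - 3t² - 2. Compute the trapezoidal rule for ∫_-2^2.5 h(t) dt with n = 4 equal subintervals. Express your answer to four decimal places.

Δt = (2.5 − (-2))/4 = 1.125.
h(-2) = -6, h(-0.875) = -1857/512, h(0.25) = -2.203125, h(1.375) = -5259/512, h(2.5) = -36.375.
T_4 = (Δt/2)·[h(t_0) + 2h(t_1) + 2h(t_2) + 2h(t_3) + h(t_4)].
Sum ≈ -41.9502.

-41.9502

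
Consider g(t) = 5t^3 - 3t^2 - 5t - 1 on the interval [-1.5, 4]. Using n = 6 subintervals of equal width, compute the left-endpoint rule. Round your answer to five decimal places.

95.66276

Δt = (4 − (-1.5))/6 = 11/12.
Left endpoints: -1.5, -7/12, 1/3, 1.25, 13/6, 37/12.
g(-1.5) = -17.125, g(-7/12) = -167/1728, g(1/3) = -76/27, g(1.25) = -2.171875, g(13/6) = 5387/216, g(37/12) = 175613/1728.
Sum = Δt · [g(-1.5) + g(-7/12) + g(1/3) + ...].
Sum ≈ 95.66276.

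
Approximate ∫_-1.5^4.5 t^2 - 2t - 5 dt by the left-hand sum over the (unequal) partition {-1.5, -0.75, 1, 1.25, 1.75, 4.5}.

Subinterval widths: 0.75, 1.75, 0.25, 0.5, 2.75.
Left endpoints: -1.5, -0.75, 1, 1.25, 1.75.
f(-1.5) = 0.25, f(-0.75) = -2.9375, f(1) = -6, f(1.25) = -5.9375, f(1.75) = -5.4375.
Sum = Σ Δt_i · f(t_i).
Sum = -24.375.

-24.375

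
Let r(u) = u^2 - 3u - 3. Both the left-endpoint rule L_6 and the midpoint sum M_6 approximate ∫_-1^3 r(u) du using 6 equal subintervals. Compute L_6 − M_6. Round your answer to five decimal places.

L_6 ≈ -13.0370370.
M_6 ≈ -14.8148148.
L_6 − M_6 ≈ 1.77778.

1.77778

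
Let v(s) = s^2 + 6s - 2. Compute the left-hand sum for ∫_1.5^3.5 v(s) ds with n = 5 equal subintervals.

Δs = (3.5 − 1.5)/5 = 0.4.
Left endpoints: 1.5, 1.9, 2.3, 2.7, 3.1.
v(1.5) = 9.25, v(1.9) = 13.01, v(2.3) = 17.09, v(2.7) = 21.49, v(3.1) = 26.21.
Sum = Δs · [v(1.5) + v(1.9) + v(2.3) + v(2.7) + v(3.1)].
Sum = 34.82.

34.82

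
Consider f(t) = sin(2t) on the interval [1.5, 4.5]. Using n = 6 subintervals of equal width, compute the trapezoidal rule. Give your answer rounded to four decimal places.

Δt = (4.5 − 1.5)/6 = 0.5.
f(1.5) ≈ 0.1411, f(2) ≈ -0.7568, f(2.5) ≈ -0.9589, f(3) ≈ -0.2794, f(3.5) ≈ 0.6570, f(4) ≈ 0.9894, f(4.5) ≈ 0.4121.
T_6 = (Δt/2)·[f(t_0) + 2f(t_1) + ... + 2f(t_{5}) + f(t_6)].
Sum ≈ -0.0361.

-0.0361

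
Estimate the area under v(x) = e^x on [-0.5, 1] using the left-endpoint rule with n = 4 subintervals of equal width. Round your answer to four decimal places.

1.7405

Δx = (1 − (-0.5))/4 = 0.375.
Left endpoints: -0.5, -0.125, 0.25, 0.625.
v(-0.5) ≈ 0.6065, v(-0.125) ≈ 0.8825, v(0.25) ≈ 1.2840, v(0.625) ≈ 1.8682.
Sum = Δx · [v(-0.5) + v(-0.125) + v(0.25) + v(0.625)].
Sum ≈ 1.7405.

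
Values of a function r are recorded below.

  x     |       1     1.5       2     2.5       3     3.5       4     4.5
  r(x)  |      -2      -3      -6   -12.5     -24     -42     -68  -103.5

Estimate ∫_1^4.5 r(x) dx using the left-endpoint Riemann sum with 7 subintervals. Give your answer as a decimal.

Δx = 0.5.
Sum = 0.5·[(-2) + (-3) + (-6) + (-12.5) + (-24) + (-42) + (-68)] = -78.75.

-78.75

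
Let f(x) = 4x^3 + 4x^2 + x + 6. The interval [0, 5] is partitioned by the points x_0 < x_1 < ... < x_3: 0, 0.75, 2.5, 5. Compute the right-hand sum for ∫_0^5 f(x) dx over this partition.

Subinterval widths: 0.75, 1.75, 2.5.
Right endpoints: 0.75, 2.5, 5.
f(0.75) = 10.6875, f(2.5) = 96, f(5) = 611.
Sum = Σ Δx_i · f(x_i).
Sum = 1703.515625.

1703.515625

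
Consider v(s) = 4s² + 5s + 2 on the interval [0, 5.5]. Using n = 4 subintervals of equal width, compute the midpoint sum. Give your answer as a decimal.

304.9921875

Δs = (5.5 − 0)/4 = 1.375.
Midpoints: 0.6875, 2.0625, 3.4375, 4.8125.
v(0.6875) = 7.328125, v(2.0625) = 29.328125, v(3.4375) = 66.453125, v(4.8125) = 118.703125.
Sum = Δs · [v(0.6875) + v(2.0625) + v(3.4375) + v(4.8125)].
Sum = 304.9921875.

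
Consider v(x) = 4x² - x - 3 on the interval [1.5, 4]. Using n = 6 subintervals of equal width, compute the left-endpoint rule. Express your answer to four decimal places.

Δx = (4 − 1.5)/6 = 5/12.
Left endpoints: 1.5, 23/12, 7/3, 2.75, 19/6, 43/12.
v(1.5) = 4.5, v(23/12) = 88/9, v(7/3) = 148/9, v(2.75) = 24.5, v(19/6) = 611/18, v(43/12) = 403/9.
Sum = Δx · [v(1.5) + v(23/12) + v(7/3) + ...].
Sum ≈ 55.8102.

55.8102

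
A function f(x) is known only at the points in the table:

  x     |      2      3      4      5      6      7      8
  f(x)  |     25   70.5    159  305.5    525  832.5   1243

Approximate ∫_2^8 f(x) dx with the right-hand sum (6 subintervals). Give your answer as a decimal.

3135.5

Δx = 1.
Sum = 1·[70.5 + 159 + 305.5 + 525 + 832.5 + 1243] = 3135.5.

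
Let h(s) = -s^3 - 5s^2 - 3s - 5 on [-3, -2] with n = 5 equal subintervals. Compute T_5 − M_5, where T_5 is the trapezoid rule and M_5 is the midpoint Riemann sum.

T_5 = -12.9.
M_5 = -12.925.
T_5 − M_5 = 0.025.

0.025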